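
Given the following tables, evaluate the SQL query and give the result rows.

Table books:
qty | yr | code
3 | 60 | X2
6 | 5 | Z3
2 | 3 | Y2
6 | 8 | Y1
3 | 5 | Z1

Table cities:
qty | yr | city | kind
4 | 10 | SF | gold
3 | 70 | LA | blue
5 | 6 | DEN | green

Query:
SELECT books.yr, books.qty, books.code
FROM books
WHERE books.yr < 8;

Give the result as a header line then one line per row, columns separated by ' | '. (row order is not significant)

== RESULT ==
books.yr | books.qty | books.code
5 | 6 | Z3
3 | 2 | Y2
5 | 3 | Z1

Derivation:
After WHERE (3 rows):
books.qty | books.yr | books.code
6 | 5 | Z3
2 | 3 | Y2
3 | 5 | Z1
After SELECT (3 rows):
books.yr | books.qty | books.code
5 | 6 | Z3
3 | 2 | Y2
5 | 3 | Z1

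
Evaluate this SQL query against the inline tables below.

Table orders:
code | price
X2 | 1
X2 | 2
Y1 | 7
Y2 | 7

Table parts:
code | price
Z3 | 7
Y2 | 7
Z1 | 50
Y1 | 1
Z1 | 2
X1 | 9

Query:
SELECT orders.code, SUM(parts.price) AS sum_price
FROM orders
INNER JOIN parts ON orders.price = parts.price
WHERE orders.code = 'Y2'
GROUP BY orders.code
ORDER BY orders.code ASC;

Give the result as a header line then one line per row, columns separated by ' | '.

== RESULT ==
orders.code | sum_price
Y2 | 14

Derivation:
After JOIN parts (6 rows):
orders.code | orders.price | parts.code | parts.price
X2 | 1 | Y1 | 1
X2 | 2 | Z1 | 2
Y1 | 7 | Z3 | 7
Y1 | 7 | Y2 | 7
Y2 | 7 | Z3 | 7
Y2 | 7 | Y2 | 7
After WHERE (2 rows):
orders.code | orders.price | parts.code | parts.price
Y2 | 7 | Z3 | 7
Y2 | 7 | Y2 | 7
After GROUP BY (1 rows):
orders.code | sum_price
Y2 | 14
After ORDER BY (1 rows):
orders.code | sum_price
Y2 | 14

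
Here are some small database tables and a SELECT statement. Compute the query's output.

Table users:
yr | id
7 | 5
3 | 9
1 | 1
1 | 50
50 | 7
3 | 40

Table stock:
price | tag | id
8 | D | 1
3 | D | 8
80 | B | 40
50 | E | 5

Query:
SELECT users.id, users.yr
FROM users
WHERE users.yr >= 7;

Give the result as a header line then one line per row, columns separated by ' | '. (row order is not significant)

After WHERE (2 rows):
users.yr | users.id
7 | 5
50 | 7
After SELECT (2 rows):
users.id | users.yr
5 | 7
7 | 50

== RESULT ==
users.id | users.yr
5 | 7
7 | 50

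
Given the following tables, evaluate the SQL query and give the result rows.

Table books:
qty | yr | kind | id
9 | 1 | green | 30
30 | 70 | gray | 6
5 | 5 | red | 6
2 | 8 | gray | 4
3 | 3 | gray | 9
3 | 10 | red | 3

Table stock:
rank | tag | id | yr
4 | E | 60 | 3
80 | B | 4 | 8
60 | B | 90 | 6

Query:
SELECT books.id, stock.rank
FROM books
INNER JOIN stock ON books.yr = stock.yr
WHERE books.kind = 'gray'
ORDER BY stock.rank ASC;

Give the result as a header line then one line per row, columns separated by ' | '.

== RESULT ==
books.id | stock.rank
9 | 4
4 | 80

Derivation:
After JOIN stock (2 rows):
books.qty | books.yr | books.kind | books.id | stock.rank | stock.tag | stock.id | stock.yr
2 | 8 | gray | 4 | 80 | B | 4 | 8
3 | 3 | gray | 9 | 4 | E | 60 | 3
After WHERE (2 rows):
books.qty | books.yr | books.kind | books.id | stock.rank | stock.tag | stock.id | stock.yr
2 | 8 | gray | 4 | 80 | B | 4 | 8
3 | 3 | gray | 9 | 4 | E | 60 | 3
After SELECT (2 rows):
books.id | stock.rank
4 | 80
9 | 4
After ORDER BY (2 rows):
books.id | stock.rank
9 | 4
4 | 80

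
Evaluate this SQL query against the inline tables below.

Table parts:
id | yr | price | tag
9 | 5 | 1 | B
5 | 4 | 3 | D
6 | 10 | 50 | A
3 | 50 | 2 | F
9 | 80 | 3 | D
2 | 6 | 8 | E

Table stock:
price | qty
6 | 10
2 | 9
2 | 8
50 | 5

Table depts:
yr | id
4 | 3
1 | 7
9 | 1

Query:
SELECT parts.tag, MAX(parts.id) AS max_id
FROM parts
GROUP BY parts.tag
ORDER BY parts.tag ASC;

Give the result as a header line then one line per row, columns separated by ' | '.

After GROUP BY (5 rows):
parts.tag | max_id
B | 9
D | 9
A | 6
F | 3
E | 2
After ORDER BY (5 rows):
parts.tag | max_id
A | 6
B | 9
D | 9
E | 2
F | 3

== RESULT ==
parts.tag | max_id
A | 6
B | 9
D | 9
E | 2
F | 3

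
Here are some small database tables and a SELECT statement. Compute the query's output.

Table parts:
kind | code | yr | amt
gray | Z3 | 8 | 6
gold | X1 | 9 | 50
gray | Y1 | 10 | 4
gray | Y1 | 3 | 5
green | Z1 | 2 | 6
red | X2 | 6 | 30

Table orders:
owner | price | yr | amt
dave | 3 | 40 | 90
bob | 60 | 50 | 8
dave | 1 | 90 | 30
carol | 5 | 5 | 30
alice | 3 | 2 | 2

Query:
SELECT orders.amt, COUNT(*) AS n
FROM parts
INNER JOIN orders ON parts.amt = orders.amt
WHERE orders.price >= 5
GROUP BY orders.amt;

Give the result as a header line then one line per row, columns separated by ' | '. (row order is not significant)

After JOIN orders (2 rows):
parts.kind | parts.code | parts.yr | parts.amt | orders.owner | orders.price | orders.yr | orders.amt
red | X2 | 6 | 30 | dave | 1 | 90 | 30
red | X2 | 6 | 30 | carol | 5 | 5 | 30
After WHERE (1 rows):
parts.kind | parts.code | parts.yr | parts.amt | orders.owner | orders.price | orders.yr | orders.amt
red | X2 | 6 | 30 | carol | 5 | 5 | 30
After GROUP BY (1 rows):
orders.amt | n
30 | 1

== RESULT ==
orders.amt | n
30 | 1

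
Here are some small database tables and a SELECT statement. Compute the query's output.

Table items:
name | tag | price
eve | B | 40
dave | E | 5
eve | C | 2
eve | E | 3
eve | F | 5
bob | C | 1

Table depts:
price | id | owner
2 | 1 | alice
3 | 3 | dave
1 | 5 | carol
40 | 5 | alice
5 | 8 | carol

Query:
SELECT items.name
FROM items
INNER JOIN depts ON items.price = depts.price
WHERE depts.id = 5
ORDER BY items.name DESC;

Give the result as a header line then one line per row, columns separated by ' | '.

After JOIN depts (6 rows):
items.name | items.tag | items.price | depts.price | depts.id | depts.owner
eve | B | 40 | 40 | 5 | alice
dave | E | 5 | 5 | 8 | carol
eve | C | 2 | 2 | 1 | alice
eve | E | 3 | 3 | 3 | dave
eve | F | 5 | 5 | 8 | carol
bob | C | 1 | 1 | 5 | carol
After WHERE (2 rows):
items.name | items.tag | items.price | depts.price | depts.id | depts.owner
eve | B | 40 | 40 | 5 | alice
bob | C | 1 | 1 | 5 | carol
After SELECT (2 rows):
items.name
eve
bob
After ORDER BY (2 rows):
items.name
eve
bob

== RESULT ==
items.name
eve
bob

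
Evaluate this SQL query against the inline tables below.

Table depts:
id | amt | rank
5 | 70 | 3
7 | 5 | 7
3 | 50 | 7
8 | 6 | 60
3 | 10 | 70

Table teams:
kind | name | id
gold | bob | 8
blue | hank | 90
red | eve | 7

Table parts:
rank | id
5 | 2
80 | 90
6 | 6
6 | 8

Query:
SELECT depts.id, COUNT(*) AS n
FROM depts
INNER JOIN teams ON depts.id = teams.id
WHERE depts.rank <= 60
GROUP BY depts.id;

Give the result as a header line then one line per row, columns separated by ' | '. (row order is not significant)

== RESULT ==
depts.id | n
7 | 1
8 | 1

Derivation:
After JOIN teams (2 rows):
depts.id | depts.amt | depts.rank | teams.kind | teams.name | teams.id
7 | 5 | 7 | red | eve | 7
8 | 6 | 60 | gold | bob | 8
After WHERE (2 rows):
depts.id | depts.amt | depts.rank | teams.kind | teams.name | teams.id
7 | 5 | 7 | red | eve | 7
8 | 6 | 60 | gold | bob | 8
After GROUP BY (2 rows):
depts.id | n
7 | 1
8 | 1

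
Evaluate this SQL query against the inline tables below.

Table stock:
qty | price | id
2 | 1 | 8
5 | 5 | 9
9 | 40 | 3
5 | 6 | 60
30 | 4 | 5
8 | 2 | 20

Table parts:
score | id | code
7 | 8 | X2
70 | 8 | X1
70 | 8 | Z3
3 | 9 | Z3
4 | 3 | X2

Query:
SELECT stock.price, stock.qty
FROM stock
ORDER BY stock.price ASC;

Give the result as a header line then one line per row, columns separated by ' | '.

== RESULT ==
stock.price | stock.qty
1 | 2
2 | 8
4 | 30
5 | 5
6 | 5
40 | 9

Derivation:
After SELECT (6 rows):
stock.price | stock.qty
1 | 2
5 | 5
40 | 9
6 | 5
4 | 30
2 | 8
After ORDER BY (6 rows):
stock.price | stock.qty
1 | 2
2 | 8
4 | 30
5 | 5
6 | 5
40 | 9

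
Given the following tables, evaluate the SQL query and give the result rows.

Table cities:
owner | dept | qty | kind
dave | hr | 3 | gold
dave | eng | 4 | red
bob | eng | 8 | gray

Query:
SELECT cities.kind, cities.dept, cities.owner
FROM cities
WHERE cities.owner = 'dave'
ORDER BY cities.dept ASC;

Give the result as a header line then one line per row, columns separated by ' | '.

== RESULT ==
cities.kind | cities.dept | cities.owner
red | eng | dave
gold | hr | dave

Derivation:
After WHERE (2 rows):
cities.owner | cities.dept | cities.qty | cities.kind
dave | hr | 3 | gold
dave | eng | 4 | red
After SELECT (2 rows):
cities.kind | cities.dept | cities.owner
gold | hr | dave
red | eng | dave
After ORDER BY (2 rows):
cities.kind | cities.dept | cities.owner
red | eng | dave
gold | hr | dave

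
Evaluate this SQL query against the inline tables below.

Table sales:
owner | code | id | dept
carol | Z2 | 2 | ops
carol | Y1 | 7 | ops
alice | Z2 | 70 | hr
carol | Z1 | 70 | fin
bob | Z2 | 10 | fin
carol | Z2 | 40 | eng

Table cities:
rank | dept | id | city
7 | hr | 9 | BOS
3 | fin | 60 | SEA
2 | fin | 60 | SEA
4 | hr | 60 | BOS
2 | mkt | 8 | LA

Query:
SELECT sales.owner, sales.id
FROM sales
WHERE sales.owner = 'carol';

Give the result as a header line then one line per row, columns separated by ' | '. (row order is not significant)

== RESULT ==
sales.owner | sales.id
carol | 2
carol | 7
carol | 70
carol | 40

Derivation:
After WHERE (4 rows):
sales.owner | sales.code | sales.id | sales.dept
carol | Z2 | 2 | ops
carol | Y1 | 7 | ops
carol | Z1 | 70 | fin
carol | Z2 | 40 | eng
After SELECT (4 rows):
sales.owner | sales.id
carol | 2
carol | 7
carol | 70
carol | 40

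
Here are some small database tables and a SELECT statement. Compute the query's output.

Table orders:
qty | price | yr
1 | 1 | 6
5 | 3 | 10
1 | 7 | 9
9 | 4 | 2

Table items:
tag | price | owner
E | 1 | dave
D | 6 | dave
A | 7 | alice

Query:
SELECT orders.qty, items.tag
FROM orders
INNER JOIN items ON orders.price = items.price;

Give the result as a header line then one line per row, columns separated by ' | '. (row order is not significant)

== RESULT ==
orders.qty | items.tag
1 | E
1 | A

Derivation:
After JOIN items (2 rows):
orders.qty | orders.price | orders.yr | items.tag | items.price | items.owner
1 | 1 | 6 | E | 1 | dave
1 | 7 | 9 | A | 7 | alice
After SELECT (2 rows):
orders.qty | items.tag
1 | E
1 | A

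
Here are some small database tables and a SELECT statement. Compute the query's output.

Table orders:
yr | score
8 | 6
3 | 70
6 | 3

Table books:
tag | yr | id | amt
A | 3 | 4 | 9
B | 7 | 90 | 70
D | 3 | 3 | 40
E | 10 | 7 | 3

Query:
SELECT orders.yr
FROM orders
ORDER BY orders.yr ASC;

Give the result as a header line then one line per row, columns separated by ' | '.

== RESULT ==
orders.yr
3
6
8

Derivation:
After SELECT (3 rows):
orders.yr
8
3
6
After ORDER BY (3 rows):
orders.yr
3
6
8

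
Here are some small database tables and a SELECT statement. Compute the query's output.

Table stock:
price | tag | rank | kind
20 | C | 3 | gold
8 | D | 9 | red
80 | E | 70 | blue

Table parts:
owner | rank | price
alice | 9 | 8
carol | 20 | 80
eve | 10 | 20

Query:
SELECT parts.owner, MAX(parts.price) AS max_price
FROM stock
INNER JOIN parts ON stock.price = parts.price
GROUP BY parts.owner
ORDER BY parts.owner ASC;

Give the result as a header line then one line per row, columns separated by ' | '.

After JOIN parts (3 rows):
stock.price | stock.tag | stock.rank | stock.kind | parts.owner | parts.rank | parts.price
20 | C | 3 | gold | eve | 10 | 20
8 | D | 9 | red | alice | 9 | 8
80 | E | 70 | blue | carol | 20 | 80
After GROUP BY (3 rows):
parts.owner | max_price
eve | 20
alice | 8
carol | 80
After ORDER BY (3 rows):
parts.owner | max_price
alice | 8
carol | 80
eve | 20

== RESULT ==
parts.owner | max_price
alice | 8
carol | 80
eve | 20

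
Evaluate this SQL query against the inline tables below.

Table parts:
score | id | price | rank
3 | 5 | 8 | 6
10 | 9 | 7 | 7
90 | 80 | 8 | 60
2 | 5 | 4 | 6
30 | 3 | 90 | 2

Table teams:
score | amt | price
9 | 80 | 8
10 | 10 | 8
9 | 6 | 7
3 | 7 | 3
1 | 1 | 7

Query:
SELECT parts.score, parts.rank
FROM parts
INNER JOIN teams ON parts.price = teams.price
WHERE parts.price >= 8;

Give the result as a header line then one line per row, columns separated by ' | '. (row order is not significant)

== RESULT ==
parts.score | parts.rank
3 | 6
3 | 6
90 | 60
90 | 60

Derivation:
After JOIN teams (6 rows):
parts.score | parts.id | parts.price | parts.rank | teams.score | teams.amt | teams.price
3 | 5 | 8 | 6 | 9 | 80 | 8
3 | 5 | 8 | 6 | 10 | 10 | 8
10 | 9 | 7 | 7 | 9 | 6 | 7
10 | 9 | 7 | 7 | 1 | 1 | 7
90 | 80 | 8 | 60 | 9 | 80 | 8
90 | 80 | 8 | 60 | 10 | 10 | 8
After WHERE (4 rows):
parts.score | parts.id | parts.price | parts.rank | teams.score | teams.amt | teams.price
3 | 5 | 8 | 6 | 9 | 80 | 8
3 | 5 | 8 | 6 | 10 | 10 | 8
90 | 80 | 8 | 60 | 9 | 80 | 8
90 | 80 | 8 | 60 | 10 | 10 | 8
After SELECT (4 rows):
parts.score | parts.rank
3 | 6
3 | 6
90 | 60
90 | 60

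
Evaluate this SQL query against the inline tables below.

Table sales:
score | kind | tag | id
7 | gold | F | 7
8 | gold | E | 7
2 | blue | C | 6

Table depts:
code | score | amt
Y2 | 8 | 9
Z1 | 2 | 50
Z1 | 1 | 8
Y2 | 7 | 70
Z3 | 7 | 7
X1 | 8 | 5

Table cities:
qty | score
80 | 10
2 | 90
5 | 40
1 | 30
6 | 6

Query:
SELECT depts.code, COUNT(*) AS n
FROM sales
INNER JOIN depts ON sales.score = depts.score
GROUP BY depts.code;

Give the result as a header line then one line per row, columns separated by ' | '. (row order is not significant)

After JOIN depts (5 rows):
sales.score | sales.kind | sales.tag | sales.id | depts.code | depts.score | depts.amt
7 | gold | F | 7 | Y2 | 7 | 70
7 | gold | F | 7 | Z3 | 7 | 7
8 | gold | E | 7 | Y2 | 8 | 9
8 | gold | E | 7 | X1 | 8 | 5
2 | blue | C | 6 | Z1 | 2 | 50
After GROUP BY (4 rows):
depts.code | n
Y2 | 2
Z3 | 1
X1 | 1
Z1 | 1

== RESULT ==
depts.code | n
Y2 | 2
Z3 | 1
X1 | 1
Z1 | 1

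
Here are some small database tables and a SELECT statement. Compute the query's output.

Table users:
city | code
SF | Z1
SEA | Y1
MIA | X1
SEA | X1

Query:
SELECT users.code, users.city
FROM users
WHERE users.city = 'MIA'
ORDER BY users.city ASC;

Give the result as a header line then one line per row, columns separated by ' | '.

After WHERE (1 rows):
users.city | users.code
MIA | X1
After SELECT (1 rows):
users.code | users.city
X1 | MIA
After ORDER BY (1 rows):
users.code | users.city
X1 | MIA

== RESULT ==
users.code | users.city
X1 | MIA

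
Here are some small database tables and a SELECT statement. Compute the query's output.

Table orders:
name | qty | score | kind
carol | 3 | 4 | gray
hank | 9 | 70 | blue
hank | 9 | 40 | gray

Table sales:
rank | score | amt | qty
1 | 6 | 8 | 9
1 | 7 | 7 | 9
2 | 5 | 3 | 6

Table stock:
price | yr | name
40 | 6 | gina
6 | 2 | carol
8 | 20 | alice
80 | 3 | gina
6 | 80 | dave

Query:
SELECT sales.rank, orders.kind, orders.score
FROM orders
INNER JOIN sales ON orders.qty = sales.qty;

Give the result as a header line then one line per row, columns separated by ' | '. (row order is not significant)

== RESULT ==
sales.rank | orders.kind | orders.score
1 | blue | 70
1 | blue | 70
1 | gray | 40
1 | gray | 40

Derivation:
After JOIN sales (4 rows):
orders.name | orders.qty | orders.score | orders.kind | sales.rank | sales.score | sales.amt | sales.qty
hank | 9 | 70 | blue | 1 | 6 | 8 | 9
hank | 9 | 70 | blue | 1 | 7 | 7 | 9
hank | 9 | 40 | gray | 1 | 6 | 8 | 9
hank | 9 | 40 | gray | 1 | 7 | 7 | 9
After SELECT (4 rows):
sales.rank | orders.kind | orders.score
1 | blue | 70
1 | blue | 70
1 | gray | 40
1 | gray | 40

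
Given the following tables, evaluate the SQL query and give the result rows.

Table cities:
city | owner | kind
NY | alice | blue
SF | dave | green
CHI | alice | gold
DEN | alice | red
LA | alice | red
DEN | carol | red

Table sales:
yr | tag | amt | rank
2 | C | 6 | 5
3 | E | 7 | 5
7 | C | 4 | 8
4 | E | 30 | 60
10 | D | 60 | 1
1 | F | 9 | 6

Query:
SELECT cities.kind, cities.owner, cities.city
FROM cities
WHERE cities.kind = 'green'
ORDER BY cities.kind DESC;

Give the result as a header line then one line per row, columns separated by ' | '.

== RESULT ==
cities.kind | cities.owner | cities.city
green | dave | SF

Derivation:
After WHERE (1 rows):
cities.city | cities.owner | cities.kind
SF | dave | green
After SELECT (1 rows):
cities.kind | cities.owner | cities.city
green | dave | SF
After ORDER BY (1 rows):
cities.kind | cities.owner | cities.city
green | dave | SF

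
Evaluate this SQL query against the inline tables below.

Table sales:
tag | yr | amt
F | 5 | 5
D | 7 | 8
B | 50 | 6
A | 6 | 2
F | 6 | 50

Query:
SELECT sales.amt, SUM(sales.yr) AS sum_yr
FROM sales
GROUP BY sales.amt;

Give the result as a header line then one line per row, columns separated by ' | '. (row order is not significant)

== RESULT ==
sales.amt | sum_yr
5 | 5
8 | 7
6 | 50
2 | 6
50 | 6

Derivation:
After GROUP BY (5 rows):
sales.amt | sum_yr
5 | 5
8 | 7
6 | 50
2 | 6
50 | 6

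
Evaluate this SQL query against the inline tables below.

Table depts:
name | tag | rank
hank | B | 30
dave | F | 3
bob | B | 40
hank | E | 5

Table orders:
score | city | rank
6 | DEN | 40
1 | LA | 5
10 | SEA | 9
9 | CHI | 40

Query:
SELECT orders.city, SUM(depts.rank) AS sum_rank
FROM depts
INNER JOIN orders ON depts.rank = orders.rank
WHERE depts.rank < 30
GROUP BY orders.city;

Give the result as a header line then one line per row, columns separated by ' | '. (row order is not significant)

After JOIN orders (3 rows):
depts.name | depts.tag | depts.rank | orders.score | orders.city | orders.rank
bob | B | 40 | 6 | DEN | 40
bob | B | 40 | 9 | CHI | 40
hank | E | 5 | 1 | LA | 5
After WHERE (1 rows):
depts.name | depts.tag | depts.rank | orders.score | orders.city | orders.rank
hank | E | 5 | 1 | LA | 5
After GROUP BY (1 rows):
orders.city | sum_rank
LA | 5

== RESULT ==
orders.city | sum_rank
LA | 5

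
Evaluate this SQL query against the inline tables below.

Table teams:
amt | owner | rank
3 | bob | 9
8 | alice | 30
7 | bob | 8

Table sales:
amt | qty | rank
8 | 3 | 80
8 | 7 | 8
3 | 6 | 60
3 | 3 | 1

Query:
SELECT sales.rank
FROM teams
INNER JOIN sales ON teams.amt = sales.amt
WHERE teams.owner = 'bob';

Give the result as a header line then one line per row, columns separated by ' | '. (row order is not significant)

== RESULT ==
sales.rank
60
1

Derivation:
After JOIN sales (4 rows):
teams.amt | teams.owner | teams.rank | sales.amt | sales.qty | sales.rank
3 | bob | 9 | 3 | 6 | 60
3 | bob | 9 | 3 | 3 | 1
8 | alice | 30 | 8 | 3 | 80
8 | alice | 30 | 8 | 7 | 8
After WHERE (2 rows):
teams.amt | teams.owner | teams.rank | sales.amt | sales.qty | sales.rank
3 | bob | 9 | 3 | 6 | 60
3 | bob | 9 | 3 | 3 | 1
After SELECT (2 rows):
sales.rank
60
1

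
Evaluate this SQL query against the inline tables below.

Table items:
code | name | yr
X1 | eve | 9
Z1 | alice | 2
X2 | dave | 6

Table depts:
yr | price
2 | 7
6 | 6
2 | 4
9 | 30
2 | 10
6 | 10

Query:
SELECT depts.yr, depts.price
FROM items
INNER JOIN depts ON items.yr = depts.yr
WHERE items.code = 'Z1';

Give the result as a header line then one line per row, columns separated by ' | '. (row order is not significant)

After JOIN depts (6 rows):
items.code | items.name | items.yr | depts.yr | depts.price
X1 | eve | 9 | 9 | 30
Z1 | alice | 2 | 2 | 7
Z1 | alice | 2 | 2 | 4
Z1 | alice | 2 | 2 | 10
X2 | dave | 6 | 6 | 6
X2 | dave | 6 | 6 | 10
After WHERE (3 rows):
items.code | items.name | items.yr | depts.yr | depts.price
Z1 | alice | 2 | 2 | 7
Z1 | alice | 2 | 2 | 4
Z1 | alice | 2 | 2 | 10
After SELECT (3 rows):
depts.yr | depts.price
2 | 7
2 | 4
2 | 10

== RESULT ==
depts.yr | depts.price
2 | 7
2 | 4
2 | 10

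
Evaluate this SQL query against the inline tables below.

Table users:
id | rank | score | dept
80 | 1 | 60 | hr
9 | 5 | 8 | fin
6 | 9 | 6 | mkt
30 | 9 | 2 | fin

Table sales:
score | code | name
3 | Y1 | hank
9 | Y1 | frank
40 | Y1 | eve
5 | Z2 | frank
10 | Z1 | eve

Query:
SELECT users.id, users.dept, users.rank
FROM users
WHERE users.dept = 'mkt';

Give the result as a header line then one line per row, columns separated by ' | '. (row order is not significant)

== RESULT ==
users.id | users.dept | users.rank
6 | mkt | 9

Derivation:
After WHERE (1 rows):
users.id | users.rank | users.score | users.dept
6 | 9 | 6 | mkt
After SELECT (1 rows):
users.id | users.dept | users.rank
6 | mkt | 9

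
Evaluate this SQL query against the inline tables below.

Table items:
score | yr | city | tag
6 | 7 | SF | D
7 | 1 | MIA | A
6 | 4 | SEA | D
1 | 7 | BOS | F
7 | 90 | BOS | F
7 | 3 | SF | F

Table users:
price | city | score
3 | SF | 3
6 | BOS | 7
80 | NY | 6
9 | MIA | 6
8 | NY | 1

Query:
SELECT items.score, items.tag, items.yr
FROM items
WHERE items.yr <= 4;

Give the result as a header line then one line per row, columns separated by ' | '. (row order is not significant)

== RESULT ==
items.score | items.tag | items.yr
7 | A | 1
6 | D | 4
7 | F | 3

Derivation:
After WHERE (3 rows):
items.score | items.yr | items.city | items.tag
7 | 1 | MIA | A
6 | 4 | SEA | D
7 | 3 | SF | F
After SELECT (3 rows):
items.score | items.tag | items.yr
7 | A | 1
6 | D | 4
7 | F | 3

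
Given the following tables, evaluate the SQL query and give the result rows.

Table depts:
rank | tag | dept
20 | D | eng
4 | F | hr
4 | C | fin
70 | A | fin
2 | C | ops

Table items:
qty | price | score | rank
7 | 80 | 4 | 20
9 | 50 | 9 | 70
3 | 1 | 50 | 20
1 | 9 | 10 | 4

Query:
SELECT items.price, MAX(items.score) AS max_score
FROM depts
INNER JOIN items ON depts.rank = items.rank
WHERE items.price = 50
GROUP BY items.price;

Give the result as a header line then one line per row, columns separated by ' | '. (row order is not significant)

== RESULT ==
items.price | max_score
50 | 9

Derivation:
After JOIN items (5 rows):
depts.rank | depts.tag | depts.dept | items.qty | items.price | items.score | items.rank
20 | D | eng | 7 | 80 | 4 | 20
20 | D | eng | 3 | 1 | 50 | 20
4 | F | hr | 1 | 9 | 10 | 4
4 | C | fin | 1 | 9 | 10 | 4
70 | A | fin | 9 | 50 | 9 | 70
After WHERE (1 rows):
depts.rank | depts.tag | depts.dept | items.qty | items.price | items.score | items.rank
70 | A | fin | 9 | 50 | 9 | 70
After GROUP BY (1 rows):
items.price | max_score
50 | 9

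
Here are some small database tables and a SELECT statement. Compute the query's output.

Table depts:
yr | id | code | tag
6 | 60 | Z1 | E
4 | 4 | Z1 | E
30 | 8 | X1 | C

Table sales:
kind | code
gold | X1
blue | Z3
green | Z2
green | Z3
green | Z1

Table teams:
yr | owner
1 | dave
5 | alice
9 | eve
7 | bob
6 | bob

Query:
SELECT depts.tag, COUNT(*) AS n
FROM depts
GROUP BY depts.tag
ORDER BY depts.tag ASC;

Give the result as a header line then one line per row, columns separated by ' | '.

== RESULT ==
depts.tag | n
C | 1
E | 2

Derivation:
After GROUP BY (2 rows):
depts.tag | n
E | 2
C | 1
After ORDER BY (2 rows):
depts.tag | n
C | 1
E | 2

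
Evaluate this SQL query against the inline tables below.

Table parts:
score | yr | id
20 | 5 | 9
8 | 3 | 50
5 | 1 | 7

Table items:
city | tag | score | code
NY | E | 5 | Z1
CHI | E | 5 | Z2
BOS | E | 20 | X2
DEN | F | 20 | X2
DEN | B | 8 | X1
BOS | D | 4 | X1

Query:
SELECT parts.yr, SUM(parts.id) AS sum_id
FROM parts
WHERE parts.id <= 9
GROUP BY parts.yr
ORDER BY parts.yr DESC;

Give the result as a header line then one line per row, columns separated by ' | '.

After WHERE (2 rows):
parts.score | parts.yr | parts.id
20 | 5 | 9
5 | 1 | 7
After GROUP BY (2 rows):
parts.yr | sum_id
5 | 9
1 | 7
After ORDER BY (2 rows):
parts.yr | sum_id
5 | 9
1 | 7

== RESULT ==
parts.yr | sum_id
5 | 9
1 | 7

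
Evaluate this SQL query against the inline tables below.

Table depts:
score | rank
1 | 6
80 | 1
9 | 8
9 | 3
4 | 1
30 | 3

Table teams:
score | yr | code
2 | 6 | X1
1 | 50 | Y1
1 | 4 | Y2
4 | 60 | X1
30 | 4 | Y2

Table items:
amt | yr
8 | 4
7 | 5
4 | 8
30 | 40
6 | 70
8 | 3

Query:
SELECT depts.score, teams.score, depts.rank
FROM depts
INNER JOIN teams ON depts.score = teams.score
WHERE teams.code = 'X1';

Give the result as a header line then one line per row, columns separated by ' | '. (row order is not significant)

After JOIN teams (4 rows):
depts.score | depts.rank | teams.score | teams.yr | teams.code
1 | 6 | 1 | 50 | Y1
1 | 6 | 1 | 4 | Y2
4 | 1 | 4 | 60 | X1
30 | 3 | 30 | 4 | Y2
After WHERE (1 rows):
depts.score | depts.rank | teams.score | teams.yr | teams.code
4 | 1 | 4 | 60 | X1
After SELECT (1 rows):
depts.score | teams.score | depts.rank
4 | 4 | 1

== RESULT ==
depts.score | teams.score | depts.rank
4 | 4 | 1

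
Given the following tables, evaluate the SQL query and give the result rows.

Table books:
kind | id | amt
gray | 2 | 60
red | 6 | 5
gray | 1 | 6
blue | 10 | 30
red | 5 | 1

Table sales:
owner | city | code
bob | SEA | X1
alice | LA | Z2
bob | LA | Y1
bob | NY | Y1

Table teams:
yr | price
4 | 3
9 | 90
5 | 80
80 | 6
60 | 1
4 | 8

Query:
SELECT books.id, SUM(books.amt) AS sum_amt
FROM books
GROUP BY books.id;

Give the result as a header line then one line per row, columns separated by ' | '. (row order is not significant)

After GROUP BY (5 rows):
books.id | sum_amt
2 | 60
6 | 5
1 | 6
10 | 30
5 | 1

== RESULT ==
books.id | sum_amt
2 | 60
6 | 5
1 | 6
10 | 30
5 | 1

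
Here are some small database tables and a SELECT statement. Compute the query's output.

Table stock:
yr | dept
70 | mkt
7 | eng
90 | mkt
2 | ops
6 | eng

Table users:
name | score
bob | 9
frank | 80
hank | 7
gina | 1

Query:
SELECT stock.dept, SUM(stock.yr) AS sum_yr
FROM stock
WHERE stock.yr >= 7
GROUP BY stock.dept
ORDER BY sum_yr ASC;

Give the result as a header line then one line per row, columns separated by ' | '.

== RESULT ==
stock.dept | sum_yr
eng | 7
mkt | 160

Derivation:
After WHERE (3 rows):
stock.yr | stock.dept
70 | mkt
7 | eng
90 | mkt
After GROUP BY (2 rows):
stock.dept | sum_yr
mkt | 160
eng | 7
After ORDER BY (2 rows):
stock.dept | sum_yr
eng | 7
mkt | 160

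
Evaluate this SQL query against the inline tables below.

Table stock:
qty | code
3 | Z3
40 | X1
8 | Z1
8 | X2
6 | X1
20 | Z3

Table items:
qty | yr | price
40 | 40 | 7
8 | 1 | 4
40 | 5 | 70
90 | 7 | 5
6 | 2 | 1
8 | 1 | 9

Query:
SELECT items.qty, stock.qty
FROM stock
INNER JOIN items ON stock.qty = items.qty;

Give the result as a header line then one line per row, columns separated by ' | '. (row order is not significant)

After JOIN items (7 rows):
stock.qty | stock.code | items.qty | items.yr | items.price
40 | X1 | 40 | 40 | 7
40 | X1 | 40 | 5 | 70
8 | Z1 | 8 | 1 | 4
8 | Z1 | 8 | 1 | 9
8 | X2 | 8 | 1 | 4
8 | X2 | 8 | 1 | 9
6 | X1 | 6 | 2 | 1
After SELECT (7 rows):
items.qty | stock.qty
40 | 40
40 | 40
8 | 8
8 | 8
8 | 8
8 | 8
6 | 6

== RESULT ==
items.qty | stock.qty
40 | 40
40 | 40
8 | 8
8 | 8
8 | 8
8 | 8
6 | 6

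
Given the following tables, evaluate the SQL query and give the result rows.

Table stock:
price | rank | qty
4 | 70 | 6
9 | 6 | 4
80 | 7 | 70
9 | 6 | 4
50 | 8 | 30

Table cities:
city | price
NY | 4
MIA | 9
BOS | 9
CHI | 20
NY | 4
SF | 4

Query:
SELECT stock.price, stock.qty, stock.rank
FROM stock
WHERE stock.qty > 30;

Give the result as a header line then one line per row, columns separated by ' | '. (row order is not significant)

== RESULT ==
stock.price | stock.qty | stock.rank
80 | 70 | 7

Derivation:
After WHERE (1 rows):
stock.price | stock.rank | stock.qty
80 | 7 | 70
After SELECT (1 rows):
stock.price | stock.qty | stock.rank
80 | 70 | 7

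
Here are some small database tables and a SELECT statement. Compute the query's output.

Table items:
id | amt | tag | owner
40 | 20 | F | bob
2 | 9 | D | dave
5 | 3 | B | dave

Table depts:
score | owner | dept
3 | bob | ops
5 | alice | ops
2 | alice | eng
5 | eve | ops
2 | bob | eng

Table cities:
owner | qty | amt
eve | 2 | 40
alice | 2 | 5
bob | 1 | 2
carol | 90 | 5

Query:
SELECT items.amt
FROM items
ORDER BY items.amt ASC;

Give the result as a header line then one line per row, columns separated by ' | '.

== RESULT ==
items.amt
3
9
20

Derivation:
After SELECT (3 rows):
items.amt
20
9
3
After ORDER BY (3 rows):
items.amt
3
9
20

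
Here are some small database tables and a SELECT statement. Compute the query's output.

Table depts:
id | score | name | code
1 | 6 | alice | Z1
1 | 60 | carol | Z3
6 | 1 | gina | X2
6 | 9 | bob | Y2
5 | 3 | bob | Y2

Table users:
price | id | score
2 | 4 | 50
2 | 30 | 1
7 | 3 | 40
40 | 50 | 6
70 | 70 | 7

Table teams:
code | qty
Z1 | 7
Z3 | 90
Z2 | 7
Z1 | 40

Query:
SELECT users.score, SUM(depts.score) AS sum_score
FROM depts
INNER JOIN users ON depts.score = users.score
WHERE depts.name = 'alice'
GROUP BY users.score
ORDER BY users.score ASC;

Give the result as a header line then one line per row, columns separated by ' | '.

== RESULT ==
users.score | sum_score
6 | 6

Derivation:
After JOIN users (2 rows):
depts.id | depts.score | depts.name | depts.code | users.price | users.id | users.score
1 | 6 | alice | Z1 | 40 | 50 | 6
6 | 1 | gina | X2 | 2 | 30 | 1
After WHERE (1 rows):
depts.id | depts.score | depts.name | depts.code | users.price | users.id | users.score
1 | 6 | alice | Z1 | 40 | 50 | 6
After GROUP BY (1 rows):
users.score | sum_score
6 | 6
After ORDER BY (1 rows):
users.score | sum_score
6 | 6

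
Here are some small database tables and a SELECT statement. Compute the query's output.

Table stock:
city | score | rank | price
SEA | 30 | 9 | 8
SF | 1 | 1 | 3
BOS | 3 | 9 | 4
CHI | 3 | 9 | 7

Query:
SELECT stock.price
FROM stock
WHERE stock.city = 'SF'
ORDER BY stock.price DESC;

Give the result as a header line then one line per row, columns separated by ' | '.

After WHERE (1 rows):
stock.city | stock.score | stock.rank | stock.price
SF | 1 | 1 | 3
After SELECT (1 rows):
stock.price
3
After ORDER BY (1 rows):
stock.price
3

== RESULT ==
stock.price
3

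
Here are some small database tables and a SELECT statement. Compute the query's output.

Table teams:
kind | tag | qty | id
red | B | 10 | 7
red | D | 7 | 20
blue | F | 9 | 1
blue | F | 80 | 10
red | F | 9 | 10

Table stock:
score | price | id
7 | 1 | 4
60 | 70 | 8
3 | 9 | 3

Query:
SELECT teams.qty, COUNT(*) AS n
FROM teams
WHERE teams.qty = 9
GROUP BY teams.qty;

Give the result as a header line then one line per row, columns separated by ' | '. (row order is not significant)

== RESULT ==
teams.qty | n
9 | 2

Derivation:
After WHERE (2 rows):
teams.kind | teams.tag | teams.qty | teams.id
blue | F | 9 | 1
red | F | 9 | 10
After GROUP BY (1 rows):
teams.qty | n
9 | 2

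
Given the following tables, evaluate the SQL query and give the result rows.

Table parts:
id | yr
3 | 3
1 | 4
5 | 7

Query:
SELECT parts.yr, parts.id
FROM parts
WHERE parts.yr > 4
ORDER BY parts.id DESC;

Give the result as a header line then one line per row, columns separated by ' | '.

== RESULT ==
parts.yr | parts.id
7 | 5

Derivation:
After WHERE (1 rows):
parts.id | parts.yr
5 | 7
After SELECT (1 rows):
parts.yr | parts.id
7 | 5
After ORDER BY (1 rows):
parts.yr | parts.id
7 | 5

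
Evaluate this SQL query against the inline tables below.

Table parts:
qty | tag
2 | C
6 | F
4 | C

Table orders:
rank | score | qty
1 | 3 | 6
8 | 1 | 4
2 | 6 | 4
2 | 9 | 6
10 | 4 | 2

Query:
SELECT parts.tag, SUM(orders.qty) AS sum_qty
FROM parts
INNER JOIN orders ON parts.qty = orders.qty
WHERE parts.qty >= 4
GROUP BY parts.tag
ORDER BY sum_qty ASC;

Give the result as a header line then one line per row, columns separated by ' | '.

After JOIN orders (5 rows):
parts.qty | parts.tag | orders.rank | orders.score | orders.qty
2 | C | 10 | 4 | 2
6 | F | 1 | 3 | 6
6 | F | 2 | 9 | 6
4 | C | 8 | 1 | 4
4 | C | 2 | 6 | 4
After WHERE (4 rows):
parts.qty | parts.tag | orders.rank | orders.score | orders.qty
6 | F | 1 | 3 | 6
6 | F | 2 | 9 | 6
4 | C | 8 | 1 | 4
4 | C | 2 | 6 | 4
After GROUP BY (2 rows):
parts.tag | sum_qty
F | 12
C | 8
After ORDER BY (2 rows):
parts.tag | sum_qty
C | 8
F | 12

== RESULT ==
parts.tag | sum_qty
C | 8
F | 12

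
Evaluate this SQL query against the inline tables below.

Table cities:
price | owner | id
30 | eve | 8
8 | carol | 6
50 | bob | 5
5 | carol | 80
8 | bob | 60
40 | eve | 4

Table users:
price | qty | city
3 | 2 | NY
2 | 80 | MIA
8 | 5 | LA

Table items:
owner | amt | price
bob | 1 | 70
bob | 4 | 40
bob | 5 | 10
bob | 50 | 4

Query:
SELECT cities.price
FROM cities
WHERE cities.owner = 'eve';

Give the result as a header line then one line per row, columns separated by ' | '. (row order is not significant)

After WHERE (2 rows):
cities.price | cities.owner | cities.id
30 | eve | 8
40 | eve | 4
After SELECT (2 rows):
cities.price
30
40

== RESULT ==
cities.price
30
40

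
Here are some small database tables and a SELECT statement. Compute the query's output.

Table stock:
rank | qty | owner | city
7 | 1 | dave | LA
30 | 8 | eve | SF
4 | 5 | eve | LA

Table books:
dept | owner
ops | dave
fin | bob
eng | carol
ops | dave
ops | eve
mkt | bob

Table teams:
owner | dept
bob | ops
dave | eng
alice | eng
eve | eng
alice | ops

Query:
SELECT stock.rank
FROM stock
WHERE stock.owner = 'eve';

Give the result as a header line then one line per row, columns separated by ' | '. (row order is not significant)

== RESULT ==
stock.rank
30
4

Derivation:
After WHERE (2 rows):
stock.rank | stock.qty | stock.owner | stock.city
30 | 8 | eve | SF
4 | 5 | eve | LA
After SELECT (2 rows):
stock.rank
30
4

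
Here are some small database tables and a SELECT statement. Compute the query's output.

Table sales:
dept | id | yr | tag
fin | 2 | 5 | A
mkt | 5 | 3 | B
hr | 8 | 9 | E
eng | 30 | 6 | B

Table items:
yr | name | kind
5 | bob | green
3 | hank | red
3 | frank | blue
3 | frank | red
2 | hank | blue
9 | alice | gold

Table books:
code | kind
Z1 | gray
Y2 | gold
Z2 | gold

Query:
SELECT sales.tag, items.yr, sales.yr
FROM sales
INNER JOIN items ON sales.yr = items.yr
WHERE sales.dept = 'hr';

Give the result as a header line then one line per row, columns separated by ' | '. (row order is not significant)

== RESULT ==
sales.tag | items.yr | sales.yr
E | 9 | 9

Derivation:
After JOIN items (5 rows):
sales.dept | sales.id | sales.yr | sales.tag | items.yr | items.name | items.kind
fin | 2 | 5 | A | 5 | bob | green
mkt | 5 | 3 | B | 3 | hank | red
mkt | 5 | 3 | B | 3 | frank | blue
mkt | 5 | 3 | B | 3 | frank | red
hr | 8 | 9 | E | 9 | alice | gold
After WHERE (1 rows):
sales.dept | sales.id | sales.yr | sales.tag | items.yr | items.name | items.kind
hr | 8 | 9 | E | 9 | alice | gold
After SELECT (1 rows):
sales.tag | items.yr | sales.yr
E | 9 | 9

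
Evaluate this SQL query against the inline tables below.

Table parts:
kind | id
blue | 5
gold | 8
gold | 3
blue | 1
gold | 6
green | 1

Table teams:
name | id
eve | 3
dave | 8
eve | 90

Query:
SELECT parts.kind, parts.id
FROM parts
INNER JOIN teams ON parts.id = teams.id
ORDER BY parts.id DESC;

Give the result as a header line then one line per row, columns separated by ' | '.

== RESULT ==
parts.kind | parts.id
gold | 8
gold | 3

Derivation:
After JOIN teams (2 rows):
parts.kind | parts.id | teams.name | teams.id
gold | 8 | dave | 8
gold | 3 | eve | 3
After SELECT (2 rows):
parts.kind | parts.id
gold | 8
gold | 3
After ORDER BY (2 rows):
parts.kind | parts.id
gold | 8
gold | 3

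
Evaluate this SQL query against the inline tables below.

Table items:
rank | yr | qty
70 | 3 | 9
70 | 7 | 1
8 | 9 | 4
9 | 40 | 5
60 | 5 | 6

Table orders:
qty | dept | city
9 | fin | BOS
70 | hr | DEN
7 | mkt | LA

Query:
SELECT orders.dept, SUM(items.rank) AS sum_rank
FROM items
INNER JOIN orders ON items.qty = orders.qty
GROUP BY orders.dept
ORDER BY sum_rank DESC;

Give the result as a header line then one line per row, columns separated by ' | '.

== RESULT ==
orders.dept | sum_rank
fin | 70

Derivation:
After JOIN orders (1 rows):
items.rank | items.yr | items.qty | orders.qty | orders.dept | orders.city
70 | 3 | 9 | 9 | fin | BOS
After GROUP BY (1 rows):
orders.dept | sum_rank
fin | 70
After ORDER BY (1 rows):
orders.dept | sum_rank
fin | 70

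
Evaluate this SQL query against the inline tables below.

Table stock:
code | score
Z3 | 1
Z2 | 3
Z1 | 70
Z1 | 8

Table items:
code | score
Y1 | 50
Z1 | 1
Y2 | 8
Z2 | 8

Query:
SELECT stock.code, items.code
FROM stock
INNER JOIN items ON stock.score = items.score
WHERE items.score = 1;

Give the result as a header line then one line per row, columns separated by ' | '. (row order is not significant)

After JOIN items (3 rows):
stock.code | stock.score | items.code | items.score
Z3 | 1 | Z1 | 1
Z1 | 8 | Y2 | 8
Z1 | 8 | Z2 | 8
After WHERE (1 rows):
stock.code | stock.score | items.code | items.score
Z3 | 1 | Z1 | 1
After SELECT (1 rows):
stock.code | items.code
Z3 | Z1

== RESULT ==
stock.code | items.code
Z3 | Z1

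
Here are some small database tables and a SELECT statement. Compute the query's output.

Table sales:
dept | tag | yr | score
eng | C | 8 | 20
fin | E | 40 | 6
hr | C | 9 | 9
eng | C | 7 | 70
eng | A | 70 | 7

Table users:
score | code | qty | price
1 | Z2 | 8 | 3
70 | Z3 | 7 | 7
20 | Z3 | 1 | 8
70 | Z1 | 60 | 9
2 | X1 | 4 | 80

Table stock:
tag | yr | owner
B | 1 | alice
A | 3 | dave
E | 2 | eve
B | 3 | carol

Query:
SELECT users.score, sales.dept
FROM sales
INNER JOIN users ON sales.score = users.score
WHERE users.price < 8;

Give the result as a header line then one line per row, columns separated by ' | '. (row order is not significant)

After JOIN users (3 rows):
sales.dept | sales.tag | sales.yr | sales.score | users.score | users.code | users.qty | users.price
eng | C | 8 | 20 | 20 | Z3 | 1 | 8
eng | C | 7 | 70 | 70 | Z3 | 7 | 7
eng | C | 7 | 70 | 70 | Z1 | 60 | 9
After WHERE (1 rows):
sales.dept | sales.tag | sales.yr | sales.score | users.score | users.code | users.qty | users.price
eng | C | 7 | 70 | 70 | Z3 | 7 | 7
After SELECT (1 rows):
users.score | sales.dept
70 | eng

== RESULT ==
users.score | sales.dept
70 | eng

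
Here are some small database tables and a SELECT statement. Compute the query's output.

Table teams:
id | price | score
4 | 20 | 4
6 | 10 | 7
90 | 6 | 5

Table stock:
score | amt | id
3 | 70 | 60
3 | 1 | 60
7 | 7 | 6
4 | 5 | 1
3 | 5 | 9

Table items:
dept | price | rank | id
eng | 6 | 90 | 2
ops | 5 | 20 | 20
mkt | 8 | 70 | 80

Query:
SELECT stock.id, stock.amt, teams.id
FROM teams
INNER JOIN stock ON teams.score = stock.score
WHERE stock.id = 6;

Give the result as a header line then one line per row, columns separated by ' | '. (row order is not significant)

After JOIN stock (2 rows):
teams.id | teams.price | teams.score | stock.score | stock.amt | stock.id
4 | 20 | 4 | 4 | 5 | 1
6 | 10 | 7 | 7 | 7 | 6
After WHERE (1 rows):
teams.id | teams.price | teams.score | stock.score | stock.amt | stock.id
6 | 10 | 7 | 7 | 7 | 6
After SELECT (1 rows):
stock.id | stock.amt | teams.id
6 | 7 | 6

== RESULT ==
stock.id | stock.amt | teams.id
6 | 7 | 6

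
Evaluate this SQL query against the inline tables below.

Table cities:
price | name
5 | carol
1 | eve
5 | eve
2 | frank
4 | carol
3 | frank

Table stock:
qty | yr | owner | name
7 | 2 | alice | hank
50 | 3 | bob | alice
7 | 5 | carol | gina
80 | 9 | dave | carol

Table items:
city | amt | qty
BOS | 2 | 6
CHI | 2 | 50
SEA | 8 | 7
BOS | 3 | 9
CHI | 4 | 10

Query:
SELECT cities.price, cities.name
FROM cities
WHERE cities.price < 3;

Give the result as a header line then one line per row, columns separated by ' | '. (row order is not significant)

After WHERE (2 rows):
cities.price | cities.name
1 | eve
2 | frank
After SELECT (2 rows):
cities.price | cities.name
1 | eve
2 | frank

== RESULT ==
cities.price | cities.name
1 | eve
2 | frank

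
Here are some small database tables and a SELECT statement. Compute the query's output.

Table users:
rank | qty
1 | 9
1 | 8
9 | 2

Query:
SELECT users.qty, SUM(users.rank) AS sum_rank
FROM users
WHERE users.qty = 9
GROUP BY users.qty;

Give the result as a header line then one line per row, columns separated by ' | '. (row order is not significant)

== RESULT ==
users.qty | sum_rank
9 | 1

Derivation:
After WHERE (1 rows):
users.rank | users.qty
1 | 9
After GROUP BY (1 rows):
users.qty | sum_rank
9 | 1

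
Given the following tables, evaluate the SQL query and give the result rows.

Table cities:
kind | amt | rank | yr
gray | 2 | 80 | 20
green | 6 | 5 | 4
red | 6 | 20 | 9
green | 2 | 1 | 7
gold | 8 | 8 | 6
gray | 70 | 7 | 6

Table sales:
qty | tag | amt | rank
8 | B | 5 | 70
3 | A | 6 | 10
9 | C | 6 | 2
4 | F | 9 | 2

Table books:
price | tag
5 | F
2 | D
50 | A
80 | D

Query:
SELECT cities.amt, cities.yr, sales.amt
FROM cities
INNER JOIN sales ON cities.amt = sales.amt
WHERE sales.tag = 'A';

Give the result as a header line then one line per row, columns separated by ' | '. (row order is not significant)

== RESULT ==
cities.amt | cities.yr | sales.amt
6 | 4 | 6
6 | 9 | 6

Derivation:
After JOIN sales (4 rows):
cities.kind | cities.amt | cities.rank | cities.yr | sales.qty | sales.tag | sales.amt | sales.rank
green | 6 | 5 | 4 | 3 | A | 6 | 10
green | 6 | 5 | 4 | 9 | C | 6 | 2
red | 6 | 20 | 9 | 3 | A | 6 | 10
red | 6 | 20 | 9 | 9 | C | 6 | 2
After WHERE (2 rows):
cities.kind | cities.amt | cities.rank | cities.yr | sales.qty | sales.tag | sales.amt | sales.rank
green | 6 | 5 | 4 | 3 | A | 6 | 10
red | 6 | 20 | 9 | 3 | A | 6 | 10
After SELECT (2 rows):
cities.amt | cities.yr | sales.amt
6 | 4 | 6
6 | 9 | 6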